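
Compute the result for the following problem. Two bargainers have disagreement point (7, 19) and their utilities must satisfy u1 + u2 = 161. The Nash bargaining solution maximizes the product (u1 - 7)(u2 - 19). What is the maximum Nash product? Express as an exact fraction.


Step 1: The Nash solution splits surplus symmetrically above the disagreement point
Step 2: u1 = (total + d1 - d2)/2 = (161 + 7 - 19)/2 = 149/2
Step 3: u2 = (total - d1 + d2)/2 = (161 - 7 + 19)/2 = 173/2
Step 4: Nash product = (149/2 - 7) * (173/2 - 19)
Step 5: = 135/2 * 135/2 = 18225/4

18225/4


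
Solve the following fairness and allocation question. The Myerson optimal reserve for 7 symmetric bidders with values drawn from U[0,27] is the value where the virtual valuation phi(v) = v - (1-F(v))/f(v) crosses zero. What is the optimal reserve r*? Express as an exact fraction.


Step 1: For U[0,27], F(v) = v/27 and f(v) = 1/27
Step 2: phi(v) = v - (1 - v/27)/(1/27) = v - (27 - v) = 2v - 27
Step 3: Set phi(r*) = 0: 2r* - 27 = 0
Step 4: r* = 27/2 (the number of bidders n = 7 does not enter)

27/2


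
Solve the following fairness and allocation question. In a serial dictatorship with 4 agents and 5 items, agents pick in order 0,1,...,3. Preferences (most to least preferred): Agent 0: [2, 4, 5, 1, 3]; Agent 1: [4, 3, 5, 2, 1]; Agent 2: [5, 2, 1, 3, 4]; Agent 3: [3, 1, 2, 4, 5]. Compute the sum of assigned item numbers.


Step 1: Agent 0 picks item 2
Step 2: Agent 1 picks item 4
Step 3: Agent 2 picks item 5
Step 4: Agent 3 picks item 3
Step 5: Sum = 2 + 4 + 5 + 3 = 14

14


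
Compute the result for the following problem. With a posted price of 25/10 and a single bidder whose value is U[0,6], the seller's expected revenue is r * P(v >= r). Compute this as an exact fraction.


Step 1: Posted price r = 5/2, value support [0,6]
Step 2: P(v >= r) = (6 - 5/2)/6 = 7/12
Step 3: Expected revenue = r * P(v >= r) = 5/2 * 7/12
Step 4: Revenue = 35/24

35/24


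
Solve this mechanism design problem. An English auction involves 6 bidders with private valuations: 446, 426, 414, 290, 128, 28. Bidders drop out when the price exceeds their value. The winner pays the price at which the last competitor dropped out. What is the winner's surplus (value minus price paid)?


Step 1: Identify the highest value: 446
Step 2: Identify the second-highest value: 426
Step 3: The final price = second-highest value = 426
Step 4: Surplus = 446 - 426 = 20

20


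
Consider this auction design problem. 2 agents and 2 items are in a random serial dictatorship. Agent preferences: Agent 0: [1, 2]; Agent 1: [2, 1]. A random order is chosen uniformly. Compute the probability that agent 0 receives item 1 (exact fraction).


Step 1: Agent 0 wants item 1
Step 2: There are 2 possible orderings of agents
Step 3: In 2 orderings, agent 0 gets item 1
Step 4: Probability = 2/2 = 1

1


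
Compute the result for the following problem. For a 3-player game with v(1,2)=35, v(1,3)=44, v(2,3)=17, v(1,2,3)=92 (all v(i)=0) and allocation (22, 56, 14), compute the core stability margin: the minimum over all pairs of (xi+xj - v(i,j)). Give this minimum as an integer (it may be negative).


Step 1: Slack for coalition (1,2): x1+x2 - v12 = 78 - 35 = 43
Step 2: Slack for coalition (1,3): x1+x3 - v13 = 36 - 44 = -8
Step 3: Slack for coalition (2,3): x2+x3 - v23 = 70 - 17 = 53
Step 4: Minimum slack = min(43, -8, 53) = -8, attained by (1,3); coalition (1,3) can block (slack < 0), so the allocation is not in the core

-8


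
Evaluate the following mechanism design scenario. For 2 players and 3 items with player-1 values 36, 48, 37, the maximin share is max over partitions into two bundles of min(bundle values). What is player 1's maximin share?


Step 1: Item values = 36, 48, 37
Step 2: Enumerate all 2-bundle partitions and take the smaller bundle:
  Partition 1: {36} vs {48,37} -> bundles 36, 85; min = 36
  Partition 2: {48} vs {36,37} -> bundles 48, 73; min = 48
  Partition 3: {37} vs {36,48} -> bundles 37, 84; min = 37
Step 3: MMS = max(36, 48, 37) = 48

48


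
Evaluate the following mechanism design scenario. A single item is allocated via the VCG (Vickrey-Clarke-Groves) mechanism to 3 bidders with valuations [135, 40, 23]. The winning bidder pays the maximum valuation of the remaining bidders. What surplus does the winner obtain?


Step 1: The winner is the agent with the highest value: agent 0 with value 135
Step 2: Values of other agents: [40, 23]
Step 3: VCG payment = max of others' values = 40
Step 4: Surplus = 135 - 40 = 95

95


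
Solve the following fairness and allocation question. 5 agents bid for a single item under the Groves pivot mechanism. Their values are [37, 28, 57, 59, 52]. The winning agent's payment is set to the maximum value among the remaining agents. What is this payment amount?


Step 1: The efficient winner is agent 3 with value 59
Step 2: Other agents' values: [37, 28, 57, 52]
Step 3: Pivot payment = max(others) = 57
Step 4: The winner pays 57

57


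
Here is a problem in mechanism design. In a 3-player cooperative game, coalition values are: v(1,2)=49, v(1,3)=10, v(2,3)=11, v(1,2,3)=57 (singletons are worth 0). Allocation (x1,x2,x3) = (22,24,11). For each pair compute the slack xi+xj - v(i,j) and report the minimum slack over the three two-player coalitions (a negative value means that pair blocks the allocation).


Step 1: Slack for coalition (1,2): x1+x2 - v12 = 46 - 49 = -3
Step 2: Slack for coalition (1,3): x1+x3 - v13 = 33 - 10 = 23
Step 3: Slack for coalition (2,3): x2+x3 - v23 = 35 - 11 = 24
Step 4: Minimum slack = min(-3, 23, 24) = -3, attained by (1,2); coalition (1,2) can block (slack < 0), so the allocation is not in the core

-3


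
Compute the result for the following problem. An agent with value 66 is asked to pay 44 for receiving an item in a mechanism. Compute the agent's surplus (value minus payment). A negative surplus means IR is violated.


Step 1: Surplus = value - payment = 66 - 44 = 22
Step 2: IR is satisfied (surplus >= 0)

22


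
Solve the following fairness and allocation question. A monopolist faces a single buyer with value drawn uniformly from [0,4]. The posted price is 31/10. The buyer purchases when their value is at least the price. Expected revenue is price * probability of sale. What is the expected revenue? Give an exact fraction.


Step 1: Posted price r = 31/10, value support [0,4]
Step 2: P(v >= r) = (4 - 31/10)/4 = 9/40
Step 3: Expected revenue = r * P(v >= r) = 31/10 * 9/40
Step 4: Revenue = 279/400

279/400


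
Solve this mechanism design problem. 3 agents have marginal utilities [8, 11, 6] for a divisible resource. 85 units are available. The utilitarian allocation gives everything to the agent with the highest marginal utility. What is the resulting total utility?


Step 1: The marginal utilities are [8, 11, 6]
Step 2: The highest marginal utility is 11
Step 3: All 85 units go to that agent
Step 4: Total utility = 11 * 85 = 935

935


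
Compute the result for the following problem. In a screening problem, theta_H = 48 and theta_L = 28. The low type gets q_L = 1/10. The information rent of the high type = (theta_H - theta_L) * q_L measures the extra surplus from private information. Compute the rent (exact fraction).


Step 1: theta_H - theta_L = 48 - 28 = 20
Step 2: Information rent = (theta_H - theta_L) * q_L
Step 3: = 20 * 1/10
Step 4: = 2

2


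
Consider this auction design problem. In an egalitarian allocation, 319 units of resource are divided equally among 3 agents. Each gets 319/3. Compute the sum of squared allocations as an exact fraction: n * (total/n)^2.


Step 1: Each agent's share = 319/3
Step 2: Square of each share = (319/3)^2 = 101761/9
Step 3: Sum of squares = 3 * 101761/9 = 101761/3

101761/3


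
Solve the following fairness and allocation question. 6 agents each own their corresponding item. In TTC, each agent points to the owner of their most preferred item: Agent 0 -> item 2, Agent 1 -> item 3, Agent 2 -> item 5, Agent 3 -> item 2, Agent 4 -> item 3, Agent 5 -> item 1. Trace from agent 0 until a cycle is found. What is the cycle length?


Step 1: Trace the pointer graph from agent 0: 0 -> 2 -> 5 -> 1 -> 3 -> 2
Step 2: A cycle is detected when we revisit agent 2
Step 3: The cycle is: 2 -> 5 -> 1 -> 3 -> 2
Step 4: Cycle length = 4

4


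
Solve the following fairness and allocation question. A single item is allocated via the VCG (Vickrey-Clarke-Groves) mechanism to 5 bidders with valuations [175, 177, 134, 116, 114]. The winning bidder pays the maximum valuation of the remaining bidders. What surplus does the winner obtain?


Step 1: The winner is the agent with the highest value: agent 1 with value 177
Step 2: Values of other agents: [175, 134, 116, 114]
Step 3: VCG payment = max of others' values = 175
Step 4: Surplus = 177 - 175 = 2

2


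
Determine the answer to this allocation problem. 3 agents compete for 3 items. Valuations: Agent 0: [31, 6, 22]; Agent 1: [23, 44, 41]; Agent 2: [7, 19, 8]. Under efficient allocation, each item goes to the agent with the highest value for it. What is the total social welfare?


Step 1: For each item, find the maximum value among all agents.
Step 2: Item 0 -> Agent 0 (value 31)
Step 3: Item 1 -> Agent 1 (value 44)
Step 4: Item 2 -> Agent 1 (value 41)
Step 5: Total welfare = 31 + 44 + 41 = 116

116


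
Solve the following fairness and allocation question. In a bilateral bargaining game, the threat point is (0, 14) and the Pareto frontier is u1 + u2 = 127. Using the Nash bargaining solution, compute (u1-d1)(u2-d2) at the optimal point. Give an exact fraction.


Step 1: The Nash solution splits surplus symmetrically above the disagreement point
Step 2: u1 = (total + d1 - d2)/2 = (127 + 0 - 14)/2 = 113/2
Step 3: u2 = (total - d1 + d2)/2 = (127 - 0 + 14)/2 = 141/2
Step 4: Nash product = (113/2 - 0) * (141/2 - 14)
Step 5: = 113/2 * 113/2 = 12769/4

12769/4


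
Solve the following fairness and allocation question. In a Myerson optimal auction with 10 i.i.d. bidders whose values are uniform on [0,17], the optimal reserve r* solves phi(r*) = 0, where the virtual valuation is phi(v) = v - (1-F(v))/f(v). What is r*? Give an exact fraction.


Step 1: For U[0,17], F(v) = v/17 and f(v) = 1/17
Step 2: phi(v) = v - (1 - v/17)/(1/17) = v - (17 - v) = 2v - 17
Step 3: Set phi(r*) = 0: 2r* - 17 = 0
Step 4: r* = 17/2 (the number of bidders n = 10 does not enter)

17/2


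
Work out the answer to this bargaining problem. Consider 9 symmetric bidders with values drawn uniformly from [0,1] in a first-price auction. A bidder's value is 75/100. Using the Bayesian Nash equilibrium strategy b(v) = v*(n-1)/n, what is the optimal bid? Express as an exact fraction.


Step 1: The symmetric BNE bidding function is b(v) = v * (n-1) / n
Step 2: Substitute v = 3/4 and n = 9
Step 3: b = 3/4 * 8/9
Step 4: b = 2/3

2/3


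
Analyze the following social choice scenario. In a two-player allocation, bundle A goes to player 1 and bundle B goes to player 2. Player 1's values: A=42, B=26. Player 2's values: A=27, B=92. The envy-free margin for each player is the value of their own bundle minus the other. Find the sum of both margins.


Step 1: Player 1's margin = v1(A) - v1(B) = 42 - 26 = 16
Step 2: Player 2's margin = v2(B) - v2(A) = 92 - 27 = 65
Step 3: Total margin = 16 + 65 = 81

81


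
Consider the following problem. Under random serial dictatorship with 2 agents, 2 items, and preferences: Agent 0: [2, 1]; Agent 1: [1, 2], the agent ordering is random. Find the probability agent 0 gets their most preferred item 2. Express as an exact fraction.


Step 1: Agent 0 wants item 2
Step 2: There are 2 possible orderings of agents
Step 3: In 2 orderings, agent 0 gets item 2
Step 4: Probability = 2/2 = 1

1


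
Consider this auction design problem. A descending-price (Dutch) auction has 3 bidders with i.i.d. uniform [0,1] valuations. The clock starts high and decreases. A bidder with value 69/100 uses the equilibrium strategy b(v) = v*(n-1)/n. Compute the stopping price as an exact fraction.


Step 1: Dutch auctions are strategically equivalent to first-price auctions
Step 2: The equilibrium bid is b(v) = v*(n-1)/n
Step 3: b = 69/100 * 2/3
Step 4: b = 23/50

23/50


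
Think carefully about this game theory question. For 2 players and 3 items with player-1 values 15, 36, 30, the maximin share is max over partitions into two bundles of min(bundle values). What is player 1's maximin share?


Step 1: Item values = 15, 36, 30
Step 2: Enumerate all 2-bundle partitions and take the smaller bundle:
  Partition 1: {15} vs {36,30} -> bundles 15, 66; min = 15
  Partition 2: {36} vs {15,30} -> bundles 36, 45; min = 36
  Partition 3: {30} vs {15,36} -> bundles 30, 51; min = 30
Step 3: MMS = max(15, 36, 30) = 36

36


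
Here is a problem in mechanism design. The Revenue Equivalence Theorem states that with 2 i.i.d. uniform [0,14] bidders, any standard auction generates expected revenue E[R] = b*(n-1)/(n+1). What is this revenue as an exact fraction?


Step 1: By Revenue Equivalence, expected revenue = b*(n-1)/(n+1)
Step 2: Substituting n = 2, b = 14
Step 3: Revenue = 14*(2-1)/(2+1) = 14*1/3
Step 4: Revenue = 14/3

14/3


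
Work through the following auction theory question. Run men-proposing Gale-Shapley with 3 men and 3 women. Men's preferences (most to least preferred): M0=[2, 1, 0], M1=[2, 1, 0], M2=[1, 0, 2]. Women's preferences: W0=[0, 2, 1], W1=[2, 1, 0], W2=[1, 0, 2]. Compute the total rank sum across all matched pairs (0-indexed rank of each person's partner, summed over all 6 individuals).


Step 1: Run Gale-Shapley (men propose, women hold best offer):
  M0 proposes to W2; she accepts
  M1 proposes to W2; she switches from M0
  M2 proposes to W1; she accepts
  M0 proposes to W1; rejected
  M0 proposes to W0; she accepts
Step 2: Final matching: W0-M0, W1-M2, W2-M1
Step 3: 0-indexed ranks (man's rank of his match, then woman's): 2 + 0 + 0 + 0 + 0 + 0
Step 4: Total rank sum = 2

2


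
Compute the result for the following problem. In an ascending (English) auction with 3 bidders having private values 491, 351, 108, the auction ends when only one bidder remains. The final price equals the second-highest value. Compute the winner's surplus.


Step 1: Identify the highest value: 491
Step 2: Identify the second-highest value: 351
Step 3: The final price = second-highest value = 351
Step 4: Surplus = 491 - 351 = 140

140


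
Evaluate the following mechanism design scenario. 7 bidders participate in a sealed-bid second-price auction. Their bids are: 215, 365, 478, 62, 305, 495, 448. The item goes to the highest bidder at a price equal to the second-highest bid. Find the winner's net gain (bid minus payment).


Step 1: Sort bids in descending order: 495, 478, 448, 365, 305, 215, 62
Step 2: The winning bid is the highest: 495
Step 3: The payment equals the second-highest bid: 478
Step 4: Surplus = winner's bid - payment = 495 - 478 = 17

17


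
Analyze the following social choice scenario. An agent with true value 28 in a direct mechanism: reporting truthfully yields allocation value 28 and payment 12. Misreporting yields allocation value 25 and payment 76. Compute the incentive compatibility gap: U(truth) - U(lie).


Step 1: U(truth) = value - payment = 28 - 12 = 16
Step 2: U(lie) = allocation - payment = 25 - 76 = -51
Step 3: IC gap = 16 - (-51) = 67

67


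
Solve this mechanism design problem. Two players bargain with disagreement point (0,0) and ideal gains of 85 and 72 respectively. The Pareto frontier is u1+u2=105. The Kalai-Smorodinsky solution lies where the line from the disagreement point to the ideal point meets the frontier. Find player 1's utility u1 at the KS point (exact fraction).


Step 1: At the KS point, (u1-d1)/r1 = (u2-d2)/r2 = t and u1+u2 = 105
Step 2: u1 = d1 + r1*t and u2 = d2 + r2*t, so (d1 + r1*t) + (d2 + r2*t) = 105
Step 3: t = (105 - 0 - 0)/(85 + 72) = 105/157
Step 4: u1 = d1 + r1*t = 0 + 85 * 105/157 = 8925/157
Step 5: (Check: u2 = d2 + r2*t = 7560/157; u1+u2 = 8925/157 + 7560/157 = 105, on the frontier.)

8925/157


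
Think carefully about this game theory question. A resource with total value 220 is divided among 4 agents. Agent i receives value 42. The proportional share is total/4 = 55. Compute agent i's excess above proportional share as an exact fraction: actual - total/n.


Step 1: Proportional share = 220/4 = 55
Step 2: Agent's actual allocation = 42
Step 3: Excess = 42 - 55 = -13

-13


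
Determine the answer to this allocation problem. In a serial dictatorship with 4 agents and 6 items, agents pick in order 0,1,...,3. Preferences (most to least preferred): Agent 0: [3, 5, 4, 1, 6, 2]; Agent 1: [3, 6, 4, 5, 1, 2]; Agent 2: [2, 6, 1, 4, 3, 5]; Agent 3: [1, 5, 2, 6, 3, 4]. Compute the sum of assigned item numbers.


Step 1: Agent 0 picks item 3
Step 2: Agent 1 picks item 6
Step 3: Agent 2 picks item 2
Step 4: Agent 3 picks item 1
Step 5: Sum = 3 + 6 + 2 + 1 = 12

12


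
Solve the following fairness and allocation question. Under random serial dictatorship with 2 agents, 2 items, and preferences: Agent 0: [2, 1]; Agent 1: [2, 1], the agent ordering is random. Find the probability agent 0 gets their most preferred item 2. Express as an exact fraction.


Step 1: Agent 0 wants item 2
Step 2: There are 2 possible orderings of agents
Step 3: In 1 orderings, agent 0 gets item 2
Step 4: Probability = 1/2

1/2


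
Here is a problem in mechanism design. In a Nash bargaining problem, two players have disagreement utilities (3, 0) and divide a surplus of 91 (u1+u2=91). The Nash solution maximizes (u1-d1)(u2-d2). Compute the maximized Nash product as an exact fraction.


Step 1: The Nash solution splits surplus symmetrically above the disagreement point
Step 2: u1 = (total + d1 - d2)/2 = (91 + 3 - 0)/2 = 47
Step 3: u2 = (total - d1 + d2)/2 = (91 - 3 + 0)/2 = 44
Step 4: Nash product = (47 - 3) * (44 - 0)
Step 5: = 44 * 44 = 1936

1936


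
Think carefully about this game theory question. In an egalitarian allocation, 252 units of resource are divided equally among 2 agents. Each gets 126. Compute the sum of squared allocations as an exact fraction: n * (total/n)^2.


Step 1: Each agent's share = 252/2 = 126
Step 2: Square of each share = (126)^2 = 15876
Step 3: Sum of squares = 2 * 15876 = 31752

31752


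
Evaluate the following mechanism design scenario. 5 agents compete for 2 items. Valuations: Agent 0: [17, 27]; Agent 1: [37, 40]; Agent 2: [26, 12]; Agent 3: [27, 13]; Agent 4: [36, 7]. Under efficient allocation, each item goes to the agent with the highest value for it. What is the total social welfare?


Step 1: For each item, find the maximum value among all agents.
Step 2: Item 0 -> Agent 1 (value 37)
Step 3: Item 1 -> Agent 1 (value 40)
Step 4: Total welfare = 37 + 40 = 77

77


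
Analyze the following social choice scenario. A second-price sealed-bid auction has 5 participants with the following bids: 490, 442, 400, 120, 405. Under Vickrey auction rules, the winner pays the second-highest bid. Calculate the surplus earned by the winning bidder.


Step 1: Sort bids in descending order: 490, 442, 405, 400, 120
Step 2: The winning bid is the highest: 490
Step 3: The payment equals the second-highest bid: 442
Step 4: Surplus = winner's bid - payment = 490 - 442 = 48

48


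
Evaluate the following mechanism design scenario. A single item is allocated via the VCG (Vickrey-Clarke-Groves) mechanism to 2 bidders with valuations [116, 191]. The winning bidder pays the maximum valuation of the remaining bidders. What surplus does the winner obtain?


Step 1: The winner is the agent with the highest value: agent 1 with value 191
Step 2: Values of other agents: [116]
Step 3: VCG payment = max of others' values = 116
Step 4: Surplus = 191 - 116 = 75

75


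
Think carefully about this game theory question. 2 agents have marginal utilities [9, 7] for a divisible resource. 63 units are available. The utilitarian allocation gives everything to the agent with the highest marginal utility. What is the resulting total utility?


Step 1: The marginal utilities are [9, 7]
Step 2: The highest marginal utility is 9
Step 3: All 63 units go to that agent
Step 4: Total utility = 9 * 63 = 567

567


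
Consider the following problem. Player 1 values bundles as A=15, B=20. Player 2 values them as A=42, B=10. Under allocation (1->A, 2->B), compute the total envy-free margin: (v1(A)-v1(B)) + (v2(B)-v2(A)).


Step 1: Player 1's margin = v1(A) - v1(B) = 15 - 20 = -5
Step 2: Player 2's margin = v2(B) - v2(A) = 10 - 42 = -32
Step 3: Total margin = -5 + -32 = -37

-37


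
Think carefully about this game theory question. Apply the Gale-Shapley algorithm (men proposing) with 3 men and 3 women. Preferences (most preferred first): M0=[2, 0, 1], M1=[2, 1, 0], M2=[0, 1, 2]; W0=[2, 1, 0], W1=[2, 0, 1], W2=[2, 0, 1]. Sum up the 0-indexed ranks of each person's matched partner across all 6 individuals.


Step 1: Run Gale-Shapley (men propose, women hold best offer):
  M0 proposes to W2; she accepts
  M1 proposes to W2; rejected
  M1 proposes to W1; she accepts
  M2 proposes to W0; she accepts
Step 2: Final matching: W0-M2, W1-M1, W2-M0
Step 3: 0-indexed ranks (man's rank of his match, then woman's): 0 + 0 + 1 + 2 + 0 + 1
Step 4: Total rank sum = 4

4


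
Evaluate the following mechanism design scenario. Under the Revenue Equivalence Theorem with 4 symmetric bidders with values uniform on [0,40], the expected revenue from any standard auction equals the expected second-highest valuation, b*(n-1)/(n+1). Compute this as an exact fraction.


Step 1: By Revenue Equivalence, expected revenue = b*(n-1)/(n+1)
Step 2: Substituting n = 4, b = 40
Step 3: Revenue = 40*(4-1)/(4+1) = 40*3/5
Step 4: Revenue = 120/5 = 24

24


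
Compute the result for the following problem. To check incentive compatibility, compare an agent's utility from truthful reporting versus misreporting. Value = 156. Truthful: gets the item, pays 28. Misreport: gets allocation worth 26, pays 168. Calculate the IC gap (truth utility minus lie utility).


Step 1: U(truth) = value - payment = 156 - 28 = 128
Step 2: U(lie) = allocation - payment = 26 - 168 = -142
Step 3: IC gap = 128 - (-142) = 270

270


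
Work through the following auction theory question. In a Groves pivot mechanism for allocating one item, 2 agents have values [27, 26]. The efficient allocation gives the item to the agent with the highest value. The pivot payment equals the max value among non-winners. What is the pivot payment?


Step 1: The efficient winner is agent 0 with value 27
Step 2: Other agents' values: [26]
Step 3: Pivot payment = max(others) = 26
Step 4: The winner pays 26

26


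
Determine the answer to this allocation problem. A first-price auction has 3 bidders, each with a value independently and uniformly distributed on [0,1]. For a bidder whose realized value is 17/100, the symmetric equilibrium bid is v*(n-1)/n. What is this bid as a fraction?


Step 1: The symmetric BNE bidding function is b(v) = v * (n-1) / n
Step 2: Substitute v = 17/100 and n = 3
Step 3: b = 17/100 * 2/3
Step 4: b = 17/150

17/150


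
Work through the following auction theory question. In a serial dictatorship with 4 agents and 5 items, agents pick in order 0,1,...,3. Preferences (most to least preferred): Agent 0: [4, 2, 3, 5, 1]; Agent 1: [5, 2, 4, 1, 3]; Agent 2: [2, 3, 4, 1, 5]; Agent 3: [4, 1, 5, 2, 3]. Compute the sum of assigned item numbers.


Step 1: Agent 0 picks item 4
Step 2: Agent 1 picks item 5
Step 3: Agent 2 picks item 2
Step 4: Agent 3 picks item 1
Step 5: Sum = 4 + 5 + 2 + 1 = 12

12


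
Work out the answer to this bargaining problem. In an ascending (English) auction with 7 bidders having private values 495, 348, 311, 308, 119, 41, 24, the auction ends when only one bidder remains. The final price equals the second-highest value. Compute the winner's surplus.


Step 1: Identify the highest value: 495
Step 2: Identify the second-highest value: 348
Step 3: The final price = second-highest value = 348
Step 4: Surplus = 495 - 348 = 147

147


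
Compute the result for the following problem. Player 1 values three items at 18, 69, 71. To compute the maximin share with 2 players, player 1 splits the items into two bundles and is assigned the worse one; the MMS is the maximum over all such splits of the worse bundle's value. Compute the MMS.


Step 1: Item values = 18, 69, 71
Step 2: Enumerate all 2-bundle partitions and take the smaller bundle:
  Partition 1: {18} vs {69,71} -> bundles 18, 140; min = 18
  Partition 2: {69} vs {18,71} -> bundles 69, 89; min = 69
  Partition 3: {71} vs {18,69} -> bundles 71, 87; min = 71
Step 3: MMS = max(18, 69, 71) = 71

71


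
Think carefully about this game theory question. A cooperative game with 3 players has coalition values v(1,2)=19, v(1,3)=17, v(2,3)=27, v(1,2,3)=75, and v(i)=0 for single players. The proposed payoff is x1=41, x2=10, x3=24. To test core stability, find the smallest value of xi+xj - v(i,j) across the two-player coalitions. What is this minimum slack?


Step 1: Slack for coalition (1,2): x1+x2 - v12 = 51 - 19 = 32
Step 2: Slack for coalition (1,3): x1+x3 - v13 = 65 - 17 = 48
Step 3: Slack for coalition (2,3): x2+x3 - v23 = 34 - 27 = 7
Step 4: Minimum slack = min(32, 48, 7) = 7, attained by (2,3); no pair can gain by deviating, so the allocation is in the core

7


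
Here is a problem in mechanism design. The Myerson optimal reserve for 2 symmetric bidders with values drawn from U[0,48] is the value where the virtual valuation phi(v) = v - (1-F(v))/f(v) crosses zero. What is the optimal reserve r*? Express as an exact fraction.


Step 1: For U[0,48], F(v) = v/48 and f(v) = 1/48
Step 2: phi(v) = v - (1 - v/48)/(1/48) = v - (48 - v) = 2v - 48
Step 3: Set phi(r*) = 0: 2r* - 48 = 0
Step 4: r* = 48/2 = 24 (the number of bidders n = 2 does not enter)

24


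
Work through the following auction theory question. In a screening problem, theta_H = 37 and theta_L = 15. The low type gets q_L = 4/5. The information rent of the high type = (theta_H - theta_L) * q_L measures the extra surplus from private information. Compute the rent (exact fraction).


Step 1: theta_H - theta_L = 37 - 15 = 22
Step 2: Information rent = (theta_H - theta_L) * q_L
Step 3: = 22 * 4/5
Step 4: = 88/5

88/5


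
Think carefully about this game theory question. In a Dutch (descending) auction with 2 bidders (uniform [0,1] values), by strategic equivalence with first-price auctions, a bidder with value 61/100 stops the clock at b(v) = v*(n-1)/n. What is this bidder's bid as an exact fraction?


Step 1: Dutch auctions are strategically equivalent to first-price auctions
Step 2: The equilibrium bid is b(v) = v*(n-1)/n
Step 3: b = 61/100 * 1/2
Step 4: b = 61/200

61/200


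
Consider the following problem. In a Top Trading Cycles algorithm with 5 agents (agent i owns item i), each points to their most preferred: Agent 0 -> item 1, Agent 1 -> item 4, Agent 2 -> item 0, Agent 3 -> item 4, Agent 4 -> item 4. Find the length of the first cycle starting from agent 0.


Step 1: Trace the pointer graph from agent 0: 0 -> 1 -> 4 -> 4
Step 2: A cycle is detected when we revisit agent 4
Step 3: The cycle is: 4 -> 4
Step 4: Cycle length = 1

1


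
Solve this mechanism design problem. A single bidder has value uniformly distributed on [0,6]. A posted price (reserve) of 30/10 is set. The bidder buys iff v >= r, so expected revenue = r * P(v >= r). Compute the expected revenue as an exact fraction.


Step 1: Posted price r = 3, value support [0,6]
Step 2: P(v >= r) = (6 - 3)/6 = 1/2
Step 3: Expected revenue = r * P(v >= r) = 3 * 1/2
Step 4: Revenue = 3/2

3/2


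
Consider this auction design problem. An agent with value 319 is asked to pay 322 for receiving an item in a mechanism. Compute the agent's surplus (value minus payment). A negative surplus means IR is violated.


Step 1: Surplus = value - payment = 319 - 322 = -3
Step 2: IR is violated (surplus < 0)

-3


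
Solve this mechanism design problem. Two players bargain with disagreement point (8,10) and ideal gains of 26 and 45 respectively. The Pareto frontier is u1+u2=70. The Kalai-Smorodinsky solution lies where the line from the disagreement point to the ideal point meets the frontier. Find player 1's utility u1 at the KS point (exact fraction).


Step 1: At the KS point, (u1-d1)/r1 = (u2-d2)/r2 = t and u1+u2 = 70
Step 2: u1 = d1 + r1*t and u2 = d2 + r2*t, so (d1 + r1*t) + (d2 + r2*t) = 70
Step 3: t = (70 - 8 - 10)/(26 + 45) = 52/71
Step 4: u1 = d1 + r1*t = 8 + 26 * 52/71 = 1920/71
Step 5: (Check: u2 = d2 + r2*t = 3050/71; u1+u2 = 1920/71 + 3050/71 = 70, on the frontier.)

1920/71


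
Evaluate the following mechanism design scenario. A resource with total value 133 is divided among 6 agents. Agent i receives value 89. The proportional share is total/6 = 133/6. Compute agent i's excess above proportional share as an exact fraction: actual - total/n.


Step 1: Proportional share = 133/6
Step 2: Agent's actual allocation = 89
Step 3: Excess = 89 - 133/6 = 401/6

401/6


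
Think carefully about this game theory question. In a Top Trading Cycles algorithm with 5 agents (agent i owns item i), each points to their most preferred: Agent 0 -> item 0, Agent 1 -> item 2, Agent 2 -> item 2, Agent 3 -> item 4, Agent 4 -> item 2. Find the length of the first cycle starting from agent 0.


Step 1: Trace the pointer graph from agent 0: 0 -> 0
Step 2: A cycle is detected when we revisit agent 0
Step 3: The cycle is: 0 -> 0
Step 4: Cycle length = 1

1


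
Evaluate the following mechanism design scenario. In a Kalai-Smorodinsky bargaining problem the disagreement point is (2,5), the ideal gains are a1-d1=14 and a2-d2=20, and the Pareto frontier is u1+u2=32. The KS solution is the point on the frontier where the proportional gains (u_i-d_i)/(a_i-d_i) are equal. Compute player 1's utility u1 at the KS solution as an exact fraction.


Step 1: At the KS point, (u1-d1)/r1 = (u2-d2)/r2 = t and u1+u2 = 32
Step 2: u1 = d1 + r1*t and u2 = d2 + r2*t, so (d1 + r1*t) + (d2 + r2*t) = 32
Step 3: t = (32 - 2 - 5)/(14 + 20) = 25/34
Step 4: u1 = d1 + r1*t = 2 + 14 * 25/34 = 209/17
Step 5: (Check: u2 = d2 + r2*t = 335/17; u1+u2 = 209/17 + 335/17 = 32, on the frontier.)

209/17


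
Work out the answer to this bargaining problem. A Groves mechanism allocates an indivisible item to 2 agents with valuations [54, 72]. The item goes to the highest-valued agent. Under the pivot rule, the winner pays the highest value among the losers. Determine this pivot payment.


Step 1: The efficient winner is agent 1 with value 72
Step 2: Other agents' values: [54]
Step 3: Pivot payment = max(others) = 54
Step 4: The winner pays 54

54


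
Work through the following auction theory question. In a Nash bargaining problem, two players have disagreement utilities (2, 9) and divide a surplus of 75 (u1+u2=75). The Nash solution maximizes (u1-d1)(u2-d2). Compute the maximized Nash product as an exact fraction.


Step 1: The Nash solution splits surplus symmetrically above the disagreement point
Step 2: u1 = (total + d1 - d2)/2 = (75 + 2 - 9)/2 = 34
Step 3: u2 = (total - d1 + d2)/2 = (75 - 2 + 9)/2 = 41
Step 4: Nash product = (34 - 2) * (41 - 9)
Step 5: = 32 * 32 = 1024

1024


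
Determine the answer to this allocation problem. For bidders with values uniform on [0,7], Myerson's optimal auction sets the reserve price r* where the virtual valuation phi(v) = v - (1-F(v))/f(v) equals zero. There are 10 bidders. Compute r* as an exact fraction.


Step 1: For U[0,7], F(v) = v/7 and f(v) = 1/7
Step 2: phi(v) = v - (1 - v/7)/(1/7) = v - (7 - v) = 2v - 7
Step 3: Set phi(r*) = 0: 2r* - 7 = 0
Step 4: r* = 7/2 (the number of bidders n = 10 does not enter)

7/2


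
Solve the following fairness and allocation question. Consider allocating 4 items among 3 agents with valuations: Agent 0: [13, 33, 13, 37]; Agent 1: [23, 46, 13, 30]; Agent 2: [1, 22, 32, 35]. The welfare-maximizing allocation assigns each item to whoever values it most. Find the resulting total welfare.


Step 1: For each item, find the maximum value among all agents.
Step 2: Item 0 -> Agent 1 (value 23)
Step 3: Item 1 -> Agent 1 (value 46)
Step 4: Item 2 -> Agent 2 (value 32)
Step 5: Item 3 -> Agent 0 (value 37)
Step 6: Total welfare = 23 + 46 + 32 + 37 = 138

138


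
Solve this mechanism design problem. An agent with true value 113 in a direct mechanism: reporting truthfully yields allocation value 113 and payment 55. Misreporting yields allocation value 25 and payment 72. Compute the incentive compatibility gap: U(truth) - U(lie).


Step 1: U(truth) = value - payment = 113 - 55 = 58
Step 2: U(lie) = allocation - payment = 25 - 72 = -47
Step 3: IC gap = 58 - (-47) = 105

105


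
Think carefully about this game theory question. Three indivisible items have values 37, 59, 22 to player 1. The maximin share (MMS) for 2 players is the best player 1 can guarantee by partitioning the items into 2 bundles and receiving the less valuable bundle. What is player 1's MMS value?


Step 1: Item values = 37, 59, 22
Step 2: Enumerate all 2-bundle partitions and take the smaller bundle:
  Partition 1: {37} vs {59,22} -> bundles 37, 81; min = 37
  Partition 2: {59} vs {37,22} -> bundles 59, 59; min = 59
  Partition 3: {22} vs {37,59} -> bundles 22, 96; min = 22
Step 3: MMS = max(37, 59, 22) = 59

59


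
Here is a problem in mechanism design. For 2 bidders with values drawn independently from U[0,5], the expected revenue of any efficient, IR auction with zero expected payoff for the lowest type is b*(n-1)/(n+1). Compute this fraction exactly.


Step 1: By Revenue Equivalence, expected revenue = b*(n-1)/(n+1)
Step 2: Substituting n = 2, b = 5
Step 3: Revenue = 5*(2-1)/(2+1) = 5*1/3
Step 4: Revenue = 5/3

5/3


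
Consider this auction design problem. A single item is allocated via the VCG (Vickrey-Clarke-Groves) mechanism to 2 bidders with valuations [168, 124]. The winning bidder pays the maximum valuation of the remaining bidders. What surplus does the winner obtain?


Step 1: The winner is the agent with the highest value: agent 0 with value 168
Step 2: Values of other agents: [124]
Step 3: VCG payment = max of others' values = 124
Step 4: Surplus = 168 - 124 = 44

44


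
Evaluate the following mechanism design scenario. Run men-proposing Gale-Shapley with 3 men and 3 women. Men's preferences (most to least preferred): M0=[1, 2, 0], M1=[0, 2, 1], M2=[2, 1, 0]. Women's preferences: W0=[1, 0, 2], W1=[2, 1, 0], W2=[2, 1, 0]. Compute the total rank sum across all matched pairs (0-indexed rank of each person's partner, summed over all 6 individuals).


Step 1: Run Gale-Shapley (men propose, women hold best offer):
  M0 proposes to W1; she accepts
  M1 proposes to W0; she accepts
  M2 proposes to W2; she accepts
Step 2: Final matching: W0-M1, W1-M0, W2-M2
Step 3: 0-indexed ranks (man's rank of his match, then woman's): 0 + 0 + 0 + 2 + 0 + 0
Step 4: Total rank sum = 2

2


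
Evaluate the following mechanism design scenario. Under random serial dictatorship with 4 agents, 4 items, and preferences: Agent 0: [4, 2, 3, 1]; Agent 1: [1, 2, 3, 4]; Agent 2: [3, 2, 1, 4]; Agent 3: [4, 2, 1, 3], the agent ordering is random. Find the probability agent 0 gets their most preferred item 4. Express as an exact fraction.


Step 1: Agent 0 wants item 4
Step 2: There are 24 possible orderings of agents
Step 3: In 12 orderings, agent 0 gets item 4
Step 4: Probability = 12/24 = 1/2

1/2


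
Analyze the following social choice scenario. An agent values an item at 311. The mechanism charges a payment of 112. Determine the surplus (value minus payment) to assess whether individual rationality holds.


Step 1: Surplus = value - payment = 311 - 112 = 199
Step 2: IR is satisfied (surplus >= 0)

199


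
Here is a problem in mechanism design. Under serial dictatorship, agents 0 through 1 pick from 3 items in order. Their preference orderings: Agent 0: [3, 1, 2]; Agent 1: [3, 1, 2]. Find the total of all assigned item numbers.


Step 1: Agent 0 picks item 3
Step 2: Agent 1 picks item 1
Step 3: Sum = 3 + 1 = 4

4


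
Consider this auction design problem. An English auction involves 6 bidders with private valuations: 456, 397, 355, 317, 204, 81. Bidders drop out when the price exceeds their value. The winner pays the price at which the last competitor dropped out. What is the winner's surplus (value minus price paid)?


Step 1: Identify the highest value: 456
Step 2: Identify the second-highest value: 397
Step 3: The final price = second-highest value = 397
Step 4: Surplus = 456 - 397 = 59

59


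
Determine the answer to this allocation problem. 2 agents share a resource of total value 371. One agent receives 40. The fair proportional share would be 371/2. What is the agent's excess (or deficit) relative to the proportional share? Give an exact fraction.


Step 1: Proportional share = 371/2
Step 2: Agent's actual allocation = 40
Step 3: Excess = 40 - 371/2 = -291/2

-291/2


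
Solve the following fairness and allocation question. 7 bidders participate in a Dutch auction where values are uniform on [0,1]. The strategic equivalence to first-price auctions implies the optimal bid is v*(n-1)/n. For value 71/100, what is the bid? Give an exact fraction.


Step 1: Dutch auctions are strategically equivalent to first-price auctions
Step 2: The equilibrium bid is b(v) = v*(n-1)/n
Step 3: b = 71/100 * 6/7
Step 4: b = 213/350

213/350


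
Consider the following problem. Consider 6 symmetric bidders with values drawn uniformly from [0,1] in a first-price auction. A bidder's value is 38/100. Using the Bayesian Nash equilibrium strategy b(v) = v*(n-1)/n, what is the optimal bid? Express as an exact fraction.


Step 1: The symmetric BNE bidding function is b(v) = v * (n-1) / n
Step 2: Substitute v = 19/50 and n = 6
Step 3: b = 19/50 * 5/6
Step 4: b = 19/60

19/60


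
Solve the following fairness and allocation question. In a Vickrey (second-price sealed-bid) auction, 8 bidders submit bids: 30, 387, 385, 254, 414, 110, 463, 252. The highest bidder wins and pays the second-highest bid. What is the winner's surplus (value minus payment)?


Step 1: Sort bids in descending order: 463, 414, 387, 385, 254, 252, 110, 30
Step 2: The winning bid is the highest: 463
Step 3: The payment equals the second-highest bid: 414
Step 4: Surplus = winner's bid - payment = 463 - 414 = 49

49


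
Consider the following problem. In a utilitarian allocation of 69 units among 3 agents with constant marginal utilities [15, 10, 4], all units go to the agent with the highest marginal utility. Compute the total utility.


Step 1: The marginal utilities are [15, 10, 4]
Step 2: The highest marginal utility is 15
Step 3: All 69 units go to that agent
Step 4: Total utility = 15 * 69 = 1035

1035


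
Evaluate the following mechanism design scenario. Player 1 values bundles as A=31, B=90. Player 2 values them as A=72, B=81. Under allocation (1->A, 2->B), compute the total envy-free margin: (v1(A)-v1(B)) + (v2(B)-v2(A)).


Step 1: Player 1's margin = v1(A) - v1(B) = 31 - 90 = -59
Step 2: Player 2's margin = v2(B) - v2(A) = 81 - 72 = 9
Step 3: Total margin = -59 + 9 = -50

-50


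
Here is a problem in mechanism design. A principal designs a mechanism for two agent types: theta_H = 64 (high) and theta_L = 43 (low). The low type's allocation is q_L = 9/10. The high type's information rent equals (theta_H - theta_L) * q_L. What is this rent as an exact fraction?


Step 1: theta_H - theta_L = 64 - 43 = 21
Step 2: Information rent = (theta_H - theta_L) * q_L
Step 3: = 21 * 9/10
Step 4: = 189/10

189/10


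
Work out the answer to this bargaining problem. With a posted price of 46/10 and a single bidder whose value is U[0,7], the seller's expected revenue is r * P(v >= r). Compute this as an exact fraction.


Step 1: Posted price r = 23/5, value support [0,7]
Step 2: P(v >= r) = (7 - 23/5)/7 = 12/35
Step 3: Expected revenue = r * P(v >= r) = 23/5 * 12/35
Step 4: Revenue = 276/175

276/175
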